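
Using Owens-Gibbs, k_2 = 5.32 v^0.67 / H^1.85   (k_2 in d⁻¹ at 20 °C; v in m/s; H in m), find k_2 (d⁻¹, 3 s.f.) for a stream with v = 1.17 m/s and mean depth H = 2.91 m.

k_2 ≈ 0.819 d⁻¹

k_2 = 5.32 × 1.17^0.67 / 2.91^1.85 = 5.32 × 1.111 / 7.214 = 0.8192 d⁻¹.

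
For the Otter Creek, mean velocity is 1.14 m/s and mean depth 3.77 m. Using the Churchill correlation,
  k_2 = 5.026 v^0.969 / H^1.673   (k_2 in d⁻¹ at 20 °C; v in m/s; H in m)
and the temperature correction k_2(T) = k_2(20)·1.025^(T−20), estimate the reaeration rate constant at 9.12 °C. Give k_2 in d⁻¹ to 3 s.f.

k_2 ≈ 0.474 d⁻¹

k_2(20) = 5.026 × 1.14^0.969 / 3.77^1.673 = 5.026 × 1.135 / 9.209 = 0.6196 d⁻¹.
k_2(9.12) = 0.6196 × 1.025^(9.12−20) = 0.6196 × 0.7644 = 0.4737 d⁻¹.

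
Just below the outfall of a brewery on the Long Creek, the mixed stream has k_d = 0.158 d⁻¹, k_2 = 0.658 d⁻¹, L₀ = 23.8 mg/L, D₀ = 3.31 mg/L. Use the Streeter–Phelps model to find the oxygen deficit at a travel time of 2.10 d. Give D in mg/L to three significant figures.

k_d L₀/(k_2−k_d) = 0.158×23.8/(0.658−0.158) = 3.760/0.5000 = 7.521 mg/L.
e^(−k_d t) = e^(−0.158×2.100) = 0.7176; e^(−k_2 t) = e^(−0.658×2.100) = 0.2511.
D = 7.521 × (0.7176 − 0.2511) + 3.31 × 0.2511 = 3.508 + 0.8312 = 4.340 mg/L.

D ≈ 4.34 mg/L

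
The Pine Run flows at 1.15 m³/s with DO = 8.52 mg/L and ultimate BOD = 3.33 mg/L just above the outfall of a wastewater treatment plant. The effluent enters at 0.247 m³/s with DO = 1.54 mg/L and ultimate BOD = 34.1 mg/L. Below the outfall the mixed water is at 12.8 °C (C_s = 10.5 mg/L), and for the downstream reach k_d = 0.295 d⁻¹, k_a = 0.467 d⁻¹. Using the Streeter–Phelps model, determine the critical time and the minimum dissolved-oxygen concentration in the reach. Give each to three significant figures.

Mixed DO = (1.15×8.52 + 0.247×1.54)/(1.15+0.247) = 10.18/1.397 = 7.286 mg/L.
Mixed L₀ = (1.15×3.33 + 0.247×34.1)/(1.397) = 12.25/1.397 = 8.770 mg/L.
Initial deficit D₀ = C_s − DO₀ = 10.5 − 7.286 = 3.214 mg/L.
t_c = (1/0.1720) ln[(0.467/0.295)(1 − 3.214×0.1720/(0.295×8.770))] = 5.814 × ln(1.245) = 1.273 d.
D_c = (0.295/0.467) × 8.770 × e^(−0.295×1.273) = 0.6317 × 8.770 × 0.6869 = 3.806 mg/L.
Minimum DO = 10.5 − 3.806 = 6.694 mg/L.

t_c ≈ 1.27 d; minimum DO ≈ 6.69 mg/L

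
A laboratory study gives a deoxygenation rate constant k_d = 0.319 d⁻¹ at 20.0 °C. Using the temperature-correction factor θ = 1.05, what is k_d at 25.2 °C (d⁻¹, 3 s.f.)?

k_d ≈ 0.411 d⁻¹

k_d(T₂) = k_d(T₁) · θ^(T₂−T₁) = 0.319 × 1.05^(25.2−20.0)
= 0.319 × 1.05^5.20 = 0.319 × 1.289 = 0.4111 d⁻¹.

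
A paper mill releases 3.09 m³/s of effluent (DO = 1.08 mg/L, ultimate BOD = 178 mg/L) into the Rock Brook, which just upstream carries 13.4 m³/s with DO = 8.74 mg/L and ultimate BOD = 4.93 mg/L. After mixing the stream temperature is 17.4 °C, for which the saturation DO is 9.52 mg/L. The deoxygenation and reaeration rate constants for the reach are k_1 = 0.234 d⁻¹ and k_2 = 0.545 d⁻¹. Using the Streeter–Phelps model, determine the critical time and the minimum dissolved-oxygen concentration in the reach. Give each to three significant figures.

t_c ≈ 2.45 d; minimum DO ≈ 0.488 mg/L

Mixed DO = (13.4×8.74 + 3.09×1.08)/(13.4+3.09) = 120.5/16.49 = 7.305 mg/L.
Mixed L₀ = (13.4×4.93 + 3.09×178)/(16.49) = 616.1/16.49 = 37.36 mg/L.
Initial deficit D₀ = C_s − DO₀ = 9.52 − 7.305 = 2.215 mg/L.
t_c = (1/0.3110) ln[(0.545/0.234)(1 − 2.215×0.3110/(0.234×37.36))] = 3.215 × ln(2.146) = 2.455 d.
D_c = (0.234/0.545) × 37.36 × e^(−0.234×2.455) = 0.4294 × 37.36 × 0.5631 = 9.032 mg/L.
Minimum DO = 9.52 − 9.032 = 0.4879 mg/L.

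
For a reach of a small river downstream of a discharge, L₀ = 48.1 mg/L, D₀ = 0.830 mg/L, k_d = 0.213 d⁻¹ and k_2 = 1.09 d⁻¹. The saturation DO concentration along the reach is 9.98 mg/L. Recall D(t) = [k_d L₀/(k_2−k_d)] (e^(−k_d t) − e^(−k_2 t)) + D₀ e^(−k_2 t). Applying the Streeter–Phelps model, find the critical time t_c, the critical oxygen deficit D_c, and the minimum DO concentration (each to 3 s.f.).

t_c ≈ 1.78 d; D_c ≈ 6.44 mg/L; min DO ≈ 3.54 mg/L

At the critical point dD/dt = 0, so k_d L₀ e^(−k_d t) = k_2 D. Substituting D(t) from the Streeter–Phelps equation and solving for t gives
t_c = ln[(k_2/k_d)(1 − D₀(k_2−k_d)/(k_d L₀))] / (k_2−k_d).
Here k_2−k_d = 0.8770 d⁻¹ and 1 − D₀(k_2−k_d)/(k_d L₀) = 1 − 0.830×0.8770/(0.213×48.1) = 0.9290, so
t_c = ln(5.117 × 0.9290) / 0.8770 = 1.559 / 0.8770 = 1.778 d.
D_c = (k_d/k_2) L₀ e^(−k_d t_c) = (0.213/1.09) × 48.1 × e^(−0.213×1.778) = 0.1954 × 48.1 × 0.6848 = 6.437 mg/L.
Minimum DO = C_s − D_c = 9.98 − 6.437 = 3.543 mg/L.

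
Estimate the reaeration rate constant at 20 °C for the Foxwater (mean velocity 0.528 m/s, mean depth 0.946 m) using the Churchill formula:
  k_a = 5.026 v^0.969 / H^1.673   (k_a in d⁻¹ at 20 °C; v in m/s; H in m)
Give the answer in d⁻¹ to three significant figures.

k_a = 5.026 × 0.528^0.969 / 0.946^1.673 = 5.026 × 0.5386 / 0.9113 = 2.970 d⁻¹.

k_a ≈ 2.97 d⁻¹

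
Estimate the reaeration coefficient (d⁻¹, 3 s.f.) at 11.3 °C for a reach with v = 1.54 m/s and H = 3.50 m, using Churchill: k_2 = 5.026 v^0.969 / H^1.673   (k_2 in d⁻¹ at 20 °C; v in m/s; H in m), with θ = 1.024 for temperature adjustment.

k_2(20) = 5.026 × 1.54^0.969 / 3.50^1.673 = 5.026 × 1.520 / 8.133 = 0.9391 d⁻¹.
k_2(11.3) = 0.9391 × 1.024^(11.3−20) = 0.9391 × 0.8136 = 0.7640 d⁻¹.

k_2 ≈ 0.764 d⁻¹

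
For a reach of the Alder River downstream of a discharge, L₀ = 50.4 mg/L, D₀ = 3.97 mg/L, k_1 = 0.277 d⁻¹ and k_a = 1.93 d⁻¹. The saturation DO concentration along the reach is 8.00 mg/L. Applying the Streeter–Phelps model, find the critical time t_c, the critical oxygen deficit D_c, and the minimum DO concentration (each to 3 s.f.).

t_c ≈ 0.790 d; D_c ≈ 5.81 mg/L; min DO ≈ 2.19 mg/L

t_c = [1/(k_a−k_1)] ln[(k_a/k_1)(1 − D₀(k_a−k_1)/(k_1 L₀))]
= [1/(1.93−0.277)] ln[(1.93/0.277)(1 − 3.97×1.653/(0.277×50.4))]
= (1/1.653) ln[6.968 × 0.5299] = 0.6050 × ln(3.692) = 0.6050 × 1.306 = 0.7902 d.
D_c = (k_1/k_a) L₀ e^(−k_1 t_c) = (0.277/1.93) × 50.4 × e^(−0.277×0.7902) = 0.1435 × 50.4 × 0.8034 = 5.811 mg/L.
Minimum DO = C_s − D_c = 8.00 − 5.811 = 2.189 mg/L.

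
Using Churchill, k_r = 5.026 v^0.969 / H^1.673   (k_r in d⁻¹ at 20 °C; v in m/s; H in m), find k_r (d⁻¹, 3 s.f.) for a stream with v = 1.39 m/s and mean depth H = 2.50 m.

k_r ≈ 1.49 d⁻¹

k_r = 5.026 × 1.39^0.969 / 2.50^1.673 = 5.026 × 1.376 / 4.632 = 1.493 d⁻¹.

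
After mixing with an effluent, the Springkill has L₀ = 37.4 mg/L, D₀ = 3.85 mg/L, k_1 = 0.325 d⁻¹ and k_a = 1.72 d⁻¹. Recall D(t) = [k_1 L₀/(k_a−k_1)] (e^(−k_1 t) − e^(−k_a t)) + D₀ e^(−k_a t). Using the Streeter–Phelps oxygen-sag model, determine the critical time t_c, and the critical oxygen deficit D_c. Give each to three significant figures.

With k_a/k_1 = 5.292 and 1 − D₀(k_a−k_1)/(k_1 L₀) = 0.5581,
t_c = ln(5.292 × 0.5581) / (1.72 − 0.325) = ln(2.954) / 1.395 = 1.083/1.395 = 0.7764 d.
L(t_c) = L₀ e^(−k_1 t_c) = 37.4 × 0.7770 = 29.06 mg/L, and at the critical point k_a D_c = k_1 L, so D_c = (0.325/1.72) × 29.06 = 5.491 mg/L.

t_c ≈ 0.776 d; D_c ≈ 5.49 mg/L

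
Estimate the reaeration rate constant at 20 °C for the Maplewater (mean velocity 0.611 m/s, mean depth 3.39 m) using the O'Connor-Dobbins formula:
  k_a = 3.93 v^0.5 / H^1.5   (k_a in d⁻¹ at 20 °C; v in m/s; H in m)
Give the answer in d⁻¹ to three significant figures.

k_a = 3.93 × 0.611^0.5 / 3.39^1.5 = 3.93 × 0.7817 / 6.242 = 0.4922 d⁻¹.

k_a ≈ 0.492 d⁻¹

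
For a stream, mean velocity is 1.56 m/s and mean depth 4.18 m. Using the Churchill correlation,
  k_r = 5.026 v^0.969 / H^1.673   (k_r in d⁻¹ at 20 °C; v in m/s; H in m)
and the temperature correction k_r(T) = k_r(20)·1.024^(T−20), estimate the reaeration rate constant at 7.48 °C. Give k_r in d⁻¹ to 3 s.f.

k_r(20) = 5.026 × 1.56^0.969 / 4.18^1.673 = 5.026 × 1.539 / 10.95 = 0.7065 d⁻¹.
k_r(7.48) = 0.7065 × 1.024^(7.48−20) = 0.7065 × 0.7431 = 0.5250 d⁻¹.

k_r ≈ 0.525 d⁻¹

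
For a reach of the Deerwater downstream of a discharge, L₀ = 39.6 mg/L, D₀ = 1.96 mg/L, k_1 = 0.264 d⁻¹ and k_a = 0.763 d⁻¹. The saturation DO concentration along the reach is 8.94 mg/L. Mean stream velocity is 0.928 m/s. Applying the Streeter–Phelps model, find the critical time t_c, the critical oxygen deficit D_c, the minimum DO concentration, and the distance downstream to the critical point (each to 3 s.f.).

At the critical point dD/dt = 0, so k_1 L₀ e^(−k_1 t) = k_a D. Substituting D(t) from the Streeter–Phelps equation and solving for t gives
t_c = ln[(k_a/k_1)(1 − D₀(k_a−k_1)/(k_1 L₀))] / (k_a−k_1).
Here k_a−k_1 = 0.4990 d⁻¹ and 1 − D₀(k_a−k_1)/(k_1 L₀) = 1 − 1.96×0.4990/(0.264×39.6) = 0.9064, so
t_c = ln(2.890 × 0.9064) / 0.4990 = 0.9631 / 0.4990 = 1.930 d.
L(t_c) = L₀ e^(−k_1 t_c) = 39.6 × 0.6008 = 23.79 mg/L, and at the critical point k_a D_c = k_1 L, so D_c = (0.264/0.763) × 23.79 = 8.232 mg/L.
Minimum DO = C_s − D_c = 8.94 − 8.232 = 0.7083 mg/L.
x_c = v t_c = 0.928 m/s × 1.930 d × 86400 s/d = 154700 m ≈ 155 km.

t_c ≈ 1.93 d; D_c ≈ 8.23 mg/L; min DO ≈ 0.708 mg/L; x_c ≈ 155 km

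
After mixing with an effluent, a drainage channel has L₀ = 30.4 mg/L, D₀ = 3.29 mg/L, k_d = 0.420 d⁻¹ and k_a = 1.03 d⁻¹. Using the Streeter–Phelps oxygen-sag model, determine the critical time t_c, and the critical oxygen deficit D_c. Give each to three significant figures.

t_c ≈ 1.19 d; D_c ≈ 7.52 mg/L

t_c = [1/(k_a−k_d)] ln[(k_a/k_d)(1 − D₀(k_a−k_d)/(k_d L₀))]
= [1/(1.03−0.420)] ln[(1.03/0.420)(1 − 3.29×0.6100/(0.420×30.4))]
= (1/0.6100) ln[2.452 × 0.8428] = 1.639 × ln(2.067) = 1.639 × 0.7261 = 1.190 d.
D_c = (k_d/k_a) L₀ e^(−k_d t_c) = (0.420/1.03) × 30.4 × e^(−0.420×1.190) = 0.4078 × 30.4 × 0.6066 = 7.519 mg/L.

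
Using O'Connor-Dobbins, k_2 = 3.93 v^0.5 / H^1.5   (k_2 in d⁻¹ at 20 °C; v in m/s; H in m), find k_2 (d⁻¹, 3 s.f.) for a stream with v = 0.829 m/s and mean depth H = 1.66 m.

k_2 = 3.93 × 0.829^0.5 / 1.66^1.5 = 3.93 × 0.9105 / 2.139 = 1.673 d⁻¹.

k_2 ≈ 1.67 d⁻¹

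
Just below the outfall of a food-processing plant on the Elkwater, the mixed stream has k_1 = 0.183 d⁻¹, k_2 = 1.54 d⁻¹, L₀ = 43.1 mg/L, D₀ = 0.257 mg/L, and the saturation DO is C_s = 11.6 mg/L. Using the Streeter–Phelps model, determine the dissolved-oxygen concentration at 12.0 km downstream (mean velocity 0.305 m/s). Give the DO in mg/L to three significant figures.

Travel time t = x/v = 12.0 km / (0.305 m/s) = 12000 m / 0.305 m/s = 39340 s = 0.4554 d.
k_1 L₀/(k_2−k_1) = 0.183×43.1/(1.54−0.183) = 7.887/1.357 = 5.812 mg/L.
e^(−k_1 t) = e^(−0.183×0.4554) = 0.9200; e^(−k_2 t) = e^(−1.54×0.4554) = 0.4960.
D = 5.812 × (0.9200 − 0.4960) + 0.257 × 0.4960 = 2.465 + 0.1275 = 2.592 mg/L.
DO = C_s − D = 11.6 − 2.592 = 9.008 mg/L.

DO ≈ 9.01 mg/L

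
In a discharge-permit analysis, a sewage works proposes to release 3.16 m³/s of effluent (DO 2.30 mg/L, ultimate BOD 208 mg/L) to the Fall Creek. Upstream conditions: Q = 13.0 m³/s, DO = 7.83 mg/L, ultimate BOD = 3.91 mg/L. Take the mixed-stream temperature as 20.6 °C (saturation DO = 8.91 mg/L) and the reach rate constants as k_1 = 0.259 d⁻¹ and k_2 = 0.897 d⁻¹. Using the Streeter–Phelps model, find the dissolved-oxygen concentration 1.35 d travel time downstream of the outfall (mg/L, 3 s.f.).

DO ≈ 1.03 mg/L

Mixed DO = (13.0×7.83 + 3.16×2.30)/(13.0+3.16) = 109.1/16.16 = 6.749 mg/L.
Mixed L₀ = (13.0×3.91 + 3.16×208)/(16.16) = 708.1/16.16 = 43.82 mg/L.
Initial deficit D₀ = C_s − DO₀ = 8.91 − 6.749 = 2.161 mg/L.
D(1.35) = [0.259×43.82/(0.897−0.259)](e^(−0.259×1.35) − e^(−0.897×1.35)) + 2.161 e^(−0.897×1.35)
= 17.79 × (0.7049 − 0.2979) + 2.161 × 0.2979 = 7.884 mg/L.
DO = 8.91 − 7.884 = 1.026 mg/L.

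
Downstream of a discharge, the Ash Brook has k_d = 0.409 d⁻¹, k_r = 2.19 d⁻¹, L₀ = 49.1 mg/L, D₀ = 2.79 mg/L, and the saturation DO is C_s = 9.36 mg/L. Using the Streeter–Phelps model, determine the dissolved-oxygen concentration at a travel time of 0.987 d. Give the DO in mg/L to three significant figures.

DO ≈ 2.81 mg/L

k_d L₀/(k_r−k_d) = 0.409×49.1/(2.19−0.409) = 20.08/1.781 = 11.28 mg/L.
e^(−k_d t) = e^(−0.409×0.9870) = 0.6679; e^(−k_r t) = e^(−2.19×0.9870) = 0.1151.
D = 11.28 × (0.6679 − 0.1151) + 2.79 × 0.1151 = 6.232 + 0.3213 = 6.553 mg/L.
DO = C_s − D = 9.36 − 6.553 = 2.807 mg/L.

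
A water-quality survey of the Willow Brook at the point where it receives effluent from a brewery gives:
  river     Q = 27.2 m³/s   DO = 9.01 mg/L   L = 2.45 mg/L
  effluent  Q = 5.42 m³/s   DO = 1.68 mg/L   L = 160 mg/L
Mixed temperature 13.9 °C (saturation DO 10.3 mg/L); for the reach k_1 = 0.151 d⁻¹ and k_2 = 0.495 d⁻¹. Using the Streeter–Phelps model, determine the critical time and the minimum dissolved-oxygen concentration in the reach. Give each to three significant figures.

t_c ≈ 2.80 d; minimum DO ≈ 4.58 mg/L

Mixed DO = (27.2×9.01 + 5.42×1.68)/(27.2+5.42) = 254.2/32.62 = 7.792 mg/L.
Mixed L₀ = (27.2×2.45 + 5.42×160)/(32.62) = 933.8/32.62 = 28.63 mg/L.
Initial deficit D₀ = C_s − DO₀ = 10.3 − 7.792 = 2.508 mg/L.
t_c = (1/0.3440) ln[(0.495/0.151)(1 − 2.508×0.3440/(0.151×28.63))] = 2.907 × ln(2.624) = 2.804 d.
D_c = (0.151/0.495) × 28.63 × e^(−0.151×2.804) = 0.3051 × 28.63 × 0.6548 = 5.718 mg/L.
Minimum DO = 10.3 − 5.718 = 4.582 mg/L.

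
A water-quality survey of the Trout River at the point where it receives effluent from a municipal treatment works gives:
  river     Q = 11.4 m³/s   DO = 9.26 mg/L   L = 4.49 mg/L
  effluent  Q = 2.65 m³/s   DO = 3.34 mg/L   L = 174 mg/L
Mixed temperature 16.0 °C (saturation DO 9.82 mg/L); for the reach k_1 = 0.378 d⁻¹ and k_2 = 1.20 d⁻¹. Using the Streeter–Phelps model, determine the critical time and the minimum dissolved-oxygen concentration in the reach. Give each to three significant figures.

t_c ≈ 1.28 d; minimum DO ≈ 2.73 mg/L

Mixed DO = (11.4×9.26 + 2.65×3.34)/(11.4+2.65) = 114.4/14.05 = 8.143 mg/L.
Mixed L₀ = (11.4×4.49 + 2.65×174)/(14.05) = 512.3/14.05 = 36.46 mg/L.
Initial deficit D₀ = C_s − DO₀ = 9.82 − 8.143 = 1.677 mg/L.
t_c = (1/0.8220) ln[(1.20/0.378)(1 − 1.677×0.8220/(0.378×36.46))] = 1.217 × ln(2.857) = 1.277 d.
D_c = (0.378/1.20) × 36.46 × e^(−0.378×1.277) = 0.3150 × 36.46 × 0.6171 = 7.087 mg/L.
Minimum DO = 9.82 − 7.087 = 2.733 mg/L.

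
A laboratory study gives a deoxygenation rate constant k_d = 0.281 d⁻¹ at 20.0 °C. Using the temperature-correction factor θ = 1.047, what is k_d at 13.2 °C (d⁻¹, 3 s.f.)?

k_d(T₂) = k_d(T₁) · θ^(T₂−T₁) = 0.281 × 1.047^(13.2−20.0)
= 0.281 × 1.047^-6.80 = 0.281 × 0.7317 = 0.2056 d⁻¹.

k_d ≈ 0.206 d⁻¹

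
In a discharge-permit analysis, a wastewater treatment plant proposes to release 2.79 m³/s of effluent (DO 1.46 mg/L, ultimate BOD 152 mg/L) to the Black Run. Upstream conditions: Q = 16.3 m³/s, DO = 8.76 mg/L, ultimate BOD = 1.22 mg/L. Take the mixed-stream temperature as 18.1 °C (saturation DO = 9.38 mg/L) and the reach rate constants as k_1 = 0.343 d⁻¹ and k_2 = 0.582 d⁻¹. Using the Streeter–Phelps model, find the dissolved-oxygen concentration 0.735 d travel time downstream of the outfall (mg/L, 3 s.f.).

DO ≈ 4.10 mg/L

Mixed DO = (16.3×8.76 + 2.79×1.46)/(16.3+2.79) = 146.9/19.09 = 7.693 mg/L.
Mixed L₀ = (16.3×1.22 + 2.79×152)/(19.09) = 444.0/19.09 = 23.26 mg/L.
Initial deficit D₀ = C_s − DO₀ = 9.38 − 7.693 = 1.687 mg/L.
D(0.735) = [0.343×23.26/(0.582−0.343)](e^(−0.343×0.735) − e^(−0.582×0.735)) + 1.687 e^(−0.582×0.735)
= 33.38 × (0.7772 − 0.6520) + 1.687 × 0.6520 = 5.279 mg/L.
DO = 9.38 − 5.279 = 4.101 mg/L.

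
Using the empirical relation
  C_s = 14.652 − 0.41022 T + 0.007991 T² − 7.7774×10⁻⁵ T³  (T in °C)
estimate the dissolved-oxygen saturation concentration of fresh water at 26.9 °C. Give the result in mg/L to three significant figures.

C_s ≈ 7.89 mg/L

C_s = 14.652 − 0.41022×26.9 + 0.007991×26.9² − 7.7774×10⁻⁵×26.9³ = 7.886 mg/L.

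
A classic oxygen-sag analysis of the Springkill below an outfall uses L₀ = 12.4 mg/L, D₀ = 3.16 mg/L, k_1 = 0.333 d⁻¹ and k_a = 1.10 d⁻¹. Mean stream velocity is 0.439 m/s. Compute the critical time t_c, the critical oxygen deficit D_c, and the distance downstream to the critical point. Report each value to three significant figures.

t_c ≈ 0.405 d; D_c ≈ 3.28 mg/L; x_c ≈ 15.4 km

At the critical point dD/dt = 0, so k_1 L₀ e^(−k_1 t) = k_a D. Substituting D(t) from the Streeter–Phelps equation and solving for t gives
t_c = ln[(k_a/k_1)(1 − D₀(k_a−k_1)/(k_1 L₀))] / (k_a−k_1).
Here k_a−k_1 = 0.7670 d⁻¹ and 1 − D₀(k_a−k_1)/(k_1 L₀) = 1 − 3.16×0.7670/(0.333×12.4) = 0.4130, so
t_c = ln(3.303 × 0.4130) / 0.7670 = 0.3107 / 0.7670 = 0.4051 d.
L(t_c) = L₀ e^(−k_1 t_c) = 12.4 × 0.8738 = 10.84 mg/L, and at the critical point k_a D_c = k_1 L, so D_c = (0.333/1.10) × 10.84 = 3.280 mg/L.
x_c = v t_c = 0.439 m/s × 0.4051 d × 86400 s/d = 15360 m ≈ 15.4 km.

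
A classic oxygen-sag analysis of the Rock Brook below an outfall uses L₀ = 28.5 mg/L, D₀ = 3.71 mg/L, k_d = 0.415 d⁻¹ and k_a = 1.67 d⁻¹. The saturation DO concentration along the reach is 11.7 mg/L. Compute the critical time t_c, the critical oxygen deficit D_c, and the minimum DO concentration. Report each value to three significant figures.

t_c ≈ 0.711 d; D_c ≈ 5.27 mg/L; min DO ≈ 6.43 mg/L

With k_a/k_d = 4.024 and 1 − D₀(k_a−k_d)/(k_d L₀) = 0.6063,
t_c = ln(4.024 × 0.6063) / (1.67 − 0.415) = ln(2.440) / 1.255 = 0.8920/1.255 = 0.7107 d.
D_c = (k_d/k_a) L₀ e^(−k_d t_c) = (0.415/1.67) × 28.5 × e^(−0.415×0.7107) = 0.2485 × 28.5 × 0.7446 = 5.273 mg/L.
Minimum DO = C_s − D_c = 11.7 − 5.273 = 6.427 mg/L.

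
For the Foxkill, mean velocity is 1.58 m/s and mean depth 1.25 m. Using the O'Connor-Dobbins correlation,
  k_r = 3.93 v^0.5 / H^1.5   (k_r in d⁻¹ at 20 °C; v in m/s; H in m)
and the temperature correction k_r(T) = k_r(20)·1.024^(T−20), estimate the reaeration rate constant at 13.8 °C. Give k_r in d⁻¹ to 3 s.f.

k_r ≈ 3.05 d⁻¹

k_r(20) = 3.93 × 1.58^0.5 / 1.25^1.5 = 3.93 × 1.257 / 1.398 = 3.535 d⁻¹.
k_r(13.8) = 3.535 × 1.024^(13.8−20) = 3.535 × 0.8633 = 3.051 d⁻¹.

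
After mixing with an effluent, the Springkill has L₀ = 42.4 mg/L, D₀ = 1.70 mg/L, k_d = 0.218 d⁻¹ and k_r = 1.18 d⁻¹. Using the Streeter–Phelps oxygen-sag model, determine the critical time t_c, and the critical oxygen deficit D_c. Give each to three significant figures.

t_c ≈ 1.55 d; D_c ≈ 5.58 mg/L

At the critical point dD/dt = 0, so k_d L₀ e^(−k_d t) = k_r D. Substituting D(t) from the Streeter–Phelps equation and solving for t gives
t_c = ln[(k_r/k_d)(1 − D₀(k_r−k_d)/(k_d L₀))] / (k_r−k_d).
Here k_r−k_d = 0.9620 d⁻¹ and 1 − D₀(k_r−k_d)/(k_d L₀) = 1 − 1.70×0.9620/(0.218×42.4) = 0.8231, so
t_c = ln(5.413 × 0.8231) / 0.9620 = 1.494 / 0.9620 = 1.553 d.
D_c = (k_d/k_r) L₀ e^(−k_d t_c) = (0.218/1.18) × 42.4 × e^(−0.218×1.553) = 0.1847 × 42.4 × 0.7128 = 5.583 mg/L.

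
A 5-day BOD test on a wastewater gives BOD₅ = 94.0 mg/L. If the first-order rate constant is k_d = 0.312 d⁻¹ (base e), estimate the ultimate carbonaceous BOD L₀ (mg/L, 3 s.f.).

L₀ ≈ 119 mg/L

BOD₅ = L₀(1 − e^(−5k_d)) ⇒ L₀ = BOD₅ / (1 − e^(−5×0.312))
= 94.0 / (1 − 0.2101) = 94.0 / 0.7899 = 119.0 mg/L.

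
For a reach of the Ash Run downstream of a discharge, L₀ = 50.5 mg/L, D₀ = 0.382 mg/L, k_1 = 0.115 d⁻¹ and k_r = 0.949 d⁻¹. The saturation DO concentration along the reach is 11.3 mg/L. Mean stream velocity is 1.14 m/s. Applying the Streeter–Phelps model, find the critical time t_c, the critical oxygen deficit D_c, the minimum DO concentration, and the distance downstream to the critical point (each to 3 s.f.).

At the critical point dD/dt = 0, so k_1 L₀ e^(−k_1 t) = k_r D. Substituting D(t) from the Streeter–Phelps equation and solving for t gives
t_c = ln[(k_r/k_1)(1 − D₀(k_r−k_1)/(k_1 L₀))] / (k_r−k_1).
Here k_r−k_1 = 0.8340 d⁻¹ and 1 − D₀(k_r−k_1)/(k_1 L₀) = 1 − 0.382×0.8340/(0.115×50.5) = 0.9451, so
t_c = ln(8.252 × 0.9451) / 0.8340 = 2.054 / 0.8340 = 2.463 d.
L(t_c) = L₀ e^(−k_1 t_c) = 50.5 × 0.7533 = 38.04 mg/L, and at the critical point k_r D_c = k_1 L, so D_c = (0.115/0.949) × 38.04 = 4.610 mg/L.
Minimum DO = C_s − D_c = 11.3 − 4.610 = 6.690 mg/L.
x_c = v t_c = 1.14 m/s × 2.463 d × 86400 s/d = 242600 m ≈ 243 km.

t_c ≈ 2.46 d; D_c ≈ 4.61 mg/L; min DO ≈ 6.69 mg/L; x_c ≈ 243 km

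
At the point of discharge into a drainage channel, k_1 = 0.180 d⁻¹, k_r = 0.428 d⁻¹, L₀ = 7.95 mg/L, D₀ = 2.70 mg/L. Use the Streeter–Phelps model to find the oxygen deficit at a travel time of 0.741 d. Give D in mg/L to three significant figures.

D ≈ 2.81 mg/L

k_1 L₀/(k_r−k_1) = 0.180×7.95/(0.428−0.180) = 1.431/0.2480 = 5.770 mg/L.
e^(−k_1 t) = e^(−0.180×0.7410) = 0.8751; e^(−k_r t) = e^(−0.428×0.7410) = 0.7282.
D = 5.770 × (0.8751 − 0.7282) + 2.70 × 0.7282 = 0.8477 + 1.966 = 2.814 mg/L.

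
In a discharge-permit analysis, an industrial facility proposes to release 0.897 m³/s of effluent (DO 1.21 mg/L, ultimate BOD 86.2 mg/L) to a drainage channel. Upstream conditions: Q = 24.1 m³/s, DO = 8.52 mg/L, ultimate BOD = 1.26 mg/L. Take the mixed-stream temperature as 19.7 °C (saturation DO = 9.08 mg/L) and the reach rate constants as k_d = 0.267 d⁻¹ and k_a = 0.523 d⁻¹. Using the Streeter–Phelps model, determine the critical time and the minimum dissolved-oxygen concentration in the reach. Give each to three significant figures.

Mixed DO = (24.1×8.52 + 0.897×1.21)/(24.1+0.897) = 206.4/25.00 = 8.258 mg/L.
Mixed L₀ = (24.1×1.26 + 0.897×86.2)/(25.00) = 107.7/25.00 = 4.308 mg/L.
Initial deficit D₀ = C_s − DO₀ = 9.08 − 8.258 = 0.8223 mg/L.
t_c = (1/0.2560) ln[(0.523/0.267)(1 − 0.8223×0.2560/(0.267×4.308))] = 3.906 × ln(1.600) = 1.837 d.
D_c = (0.267/0.523) × 4.308 × e^(−0.267×1.837) = 0.5105 × 4.308 × 0.6124 = 1.347 mg/L.
Minimum DO = 9.08 − 1.347 = 7.733 mg/L.

t_c ≈ 1.84 d; minimum DO ≈ 7.73 mg/L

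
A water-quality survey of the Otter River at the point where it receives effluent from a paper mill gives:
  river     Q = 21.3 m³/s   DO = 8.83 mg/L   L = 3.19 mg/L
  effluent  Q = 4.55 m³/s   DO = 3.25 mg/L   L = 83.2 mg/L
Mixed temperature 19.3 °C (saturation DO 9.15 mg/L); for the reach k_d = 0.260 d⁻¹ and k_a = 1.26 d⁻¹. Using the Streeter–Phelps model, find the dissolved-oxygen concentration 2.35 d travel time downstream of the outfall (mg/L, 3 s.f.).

Mixed DO = (21.3×8.83 + 4.55×3.25)/(21.3+4.55) = 202.9/25.85 = 7.848 mg/L.
Mixed L₀ = (21.3×3.19 + 4.55×83.2)/(25.85) = 446.5/25.85 = 17.27 mg/L.
Initial deficit D₀ = C_s − DO₀ = 9.15 − 7.848 = 1.302 mg/L.
D(2.35) = [0.260×17.27/(1.26−0.260)](e^(−0.260×2.35) − e^(−1.26×2.35)) + 1.302 e^(−1.26×2.35)
= 4.491 × (0.5428 − 0.05177) + 1.302 × 0.05177 = 2.273 mg/L.
DO = 9.15 − 2.273 = 6.877 mg/L.

DO ≈ 6.88 mg/L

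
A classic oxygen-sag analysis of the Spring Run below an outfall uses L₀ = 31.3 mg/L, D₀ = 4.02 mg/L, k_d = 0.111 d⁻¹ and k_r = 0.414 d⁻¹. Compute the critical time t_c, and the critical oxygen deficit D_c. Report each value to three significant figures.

t_c ≈ 2.92 d; D_c ≈ 6.07 mg/L

At the critical point dD/dt = 0, so k_d L₀ e^(−k_d t) = k_r D. Substituting D(t) from the Streeter–Phelps equation and solving for t gives
t_c = ln[(k_r/k_d)(1 − D₀(k_r−k_d)/(k_d L₀))] / (k_r−k_d).
Here k_r−k_d = 0.3030 d⁻¹ and 1 − D₀(k_r−k_d)/(k_d L₀) = 1 − 4.02×0.3030/(0.111×31.3) = 0.6494, so
t_c = ln(3.730 × 0.6494) / 0.3030 = 0.8846 / 0.3030 = 2.920 d.
L(t_c) = L₀ e^(−k_d t_c) = 31.3 × 0.7232 = 22.64 mg/L, and at the critical point k_r D_c = k_d L, so D_c = (0.111/0.414) × 22.64 = 6.069 mg/L.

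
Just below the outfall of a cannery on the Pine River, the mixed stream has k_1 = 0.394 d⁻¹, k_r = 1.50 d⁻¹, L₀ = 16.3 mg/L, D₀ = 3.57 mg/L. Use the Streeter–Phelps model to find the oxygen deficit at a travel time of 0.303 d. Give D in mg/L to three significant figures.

k_1 L₀/(k_r−k_1) = 0.394×16.3/(1.50−0.394) = 6.422/1.106 = 5.807 mg/L.
e^(−k_1 t) = e^(−0.394×0.3030) = 0.8875; e^(−k_r t) = e^(−1.50×0.3030) = 0.6348.
D = 5.807 × (0.8875 − 0.6348) + 3.57 × 0.6348 = 1.467 + 2.266 = 3.733 mg/L.

D ≈ 3.73 mg/L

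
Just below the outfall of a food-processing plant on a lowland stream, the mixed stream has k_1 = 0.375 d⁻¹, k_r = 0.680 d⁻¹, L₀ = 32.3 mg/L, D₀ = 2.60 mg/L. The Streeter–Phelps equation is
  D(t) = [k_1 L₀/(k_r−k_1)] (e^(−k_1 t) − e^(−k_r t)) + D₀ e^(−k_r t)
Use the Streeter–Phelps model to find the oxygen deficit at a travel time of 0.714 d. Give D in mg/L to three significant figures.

D ≈ 7.55 mg/L

k_1 L₀/(k_r−k_1) = 0.375×32.3/(0.680−0.375) = 12.11/0.3050 = 39.71 mg/L.
e^(−k_1 t) = e^(−0.375×0.7140) = 0.7651; e^(−k_r t) = e^(−0.680×0.7140) = 0.6154.
D = 39.71 × (0.7651 − 0.6154) + 2.60 × 0.6154 = 5.946 + 1.600 = 7.546 mg/L.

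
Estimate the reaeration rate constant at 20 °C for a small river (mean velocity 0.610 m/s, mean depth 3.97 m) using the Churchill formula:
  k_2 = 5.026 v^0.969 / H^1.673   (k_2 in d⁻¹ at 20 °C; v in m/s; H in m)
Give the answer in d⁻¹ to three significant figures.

k_2 = 5.026 × 0.610^0.969 / 3.97^1.673 = 5.026 × 0.6194 / 10.04 = 0.3100 d⁻¹.

k_2 ≈ 0.310 d⁻¹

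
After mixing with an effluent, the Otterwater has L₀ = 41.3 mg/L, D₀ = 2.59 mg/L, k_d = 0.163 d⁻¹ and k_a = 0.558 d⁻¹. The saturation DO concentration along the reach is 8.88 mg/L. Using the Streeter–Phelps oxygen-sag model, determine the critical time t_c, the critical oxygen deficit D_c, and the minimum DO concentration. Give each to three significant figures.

With k_a/k_d = 3.423 and 1 − D₀(k_a−k_d)/(k_d L₀) = 0.8480,
t_c = ln(3.423 × 0.8480) / (0.558 − 0.163) = ln(2.903) / 0.3950 = 1.066/0.3950 = 2.698 d.
D_c = (k_d/k_a) L₀ e^(−k_d t_c) = (0.163/0.558) × 41.3 × e^(−0.163×2.698) = 0.2921 × 41.3 × 0.6442 = 7.771 mg/L.
Minimum DO = C_s − D_c = 8.88 − 7.771 = 1.109 mg/L.

t_c ≈ 2.70 d; D_c ≈ 7.77 mg/L; min DO ≈ 1.11 mg/L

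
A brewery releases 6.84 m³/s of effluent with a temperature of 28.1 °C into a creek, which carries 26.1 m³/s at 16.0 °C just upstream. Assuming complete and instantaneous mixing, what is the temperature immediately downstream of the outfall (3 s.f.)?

18.5 °C

Flow-weighted mixing: C = (Q_r C_r + Q_w C_w)/(Q_r + Q_w)
= (26.1×16.0 + 6.84×28.1)/(26.1 + 6.84) = 609.8/32.94 = 18.51 °C.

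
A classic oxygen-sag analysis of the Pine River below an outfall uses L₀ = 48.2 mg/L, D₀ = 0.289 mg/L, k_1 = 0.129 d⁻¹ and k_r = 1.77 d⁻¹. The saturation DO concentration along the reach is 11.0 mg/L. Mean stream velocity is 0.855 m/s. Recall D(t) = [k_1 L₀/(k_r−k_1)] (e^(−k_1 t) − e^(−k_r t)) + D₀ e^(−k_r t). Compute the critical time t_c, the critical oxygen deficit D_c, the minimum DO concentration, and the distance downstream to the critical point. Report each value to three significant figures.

At the critical point dD/dt = 0, so k_1 L₀ e^(−k_1 t) = k_r D. Substituting D(t) from the Streeter–Phelps equation and solving for t gives
t_c = ln[(k_r/k_1)(1 − D₀(k_r−k_1)/(k_1 L₀))] / (k_r−k_1).
Here k_r−k_1 = 1.641 d⁻¹ and 1 − D₀(k_r−k_1)/(k_1 L₀) = 1 − 0.289×1.641/(0.129×48.2) = 0.9237, so
t_c = ln(13.72 × 0.9237) / 1.641 = 2.540 / 1.641 = 1.548 d.
L(t_c) = L₀ e^(−k_1 t_c) = 48.2 × 0.8190 = 39.48 mg/L, and at the critical point k_r D_c = k_1 L, so D_c = (0.129/1.77) × 39.48 = 2.877 mg/L.
Minimum DO = C_s − D_c = 11.0 − 2.877 = 8.123 mg/L.
x_c = v t_c = 0.855 m/s × 1.548 d × 86400 s/d = 114300 m ≈ 114 km.

t_c ≈ 1.55 d; D_c ≈ 2.88 mg/L; min DO ≈ 8.12 mg/L; x_c ≈ 114 km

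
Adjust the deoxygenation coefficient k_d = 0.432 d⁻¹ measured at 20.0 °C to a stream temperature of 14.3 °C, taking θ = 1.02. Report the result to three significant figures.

k_d(T₂) = k_d(T₁) · θ^(T₂−T₁) = 0.432 × 1.02^(14.3−20.0)
= 0.432 × 1.02^-5.70 = 0.432 × 0.8933 = 0.3859 d⁻¹.

k_d ≈ 0.386 d⁻¹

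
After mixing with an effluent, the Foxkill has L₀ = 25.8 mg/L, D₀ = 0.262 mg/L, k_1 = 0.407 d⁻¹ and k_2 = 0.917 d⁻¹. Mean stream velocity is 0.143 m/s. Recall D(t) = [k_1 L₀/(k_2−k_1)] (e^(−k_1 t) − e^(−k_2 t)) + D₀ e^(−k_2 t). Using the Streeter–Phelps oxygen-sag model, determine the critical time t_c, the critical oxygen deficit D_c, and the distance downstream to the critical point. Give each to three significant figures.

t_c ≈ 1.57 d; D_c ≈ 6.05 mg/L; x_c ≈ 19.4 km

At the critical point dD/dt = 0, so k_1 L₀ e^(−k_1 t) = k_2 D. Substituting D(t) from the Streeter–Phelps equation and solving for t gives
t_c = ln[(k_2/k_1)(1 − D₀(k_2−k_1)/(k_1 L₀))] / (k_2−k_1).
Here k_2−k_1 = 0.5100 d⁻¹ and 1 − D₀(k_2−k_1)/(k_1 L₀) = 1 − 0.262×0.5100/(0.407×25.8) = 0.9873, so
t_c = ln(2.253 × 0.9873) / 0.5100 = 0.7995 / 0.5100 = 1.568 d.
D_c = (k_1/k_2) L₀ e^(−k_1 t_c) = (0.407/0.917) × 25.8 × e^(−0.407×1.568) = 0.4438 × 25.8 × 0.5283 = 6.050 mg/L.
x_c = v t_c = 0.143 m/s × 1.568 d × 86400 s/d = 19370 m ≈ 19.4 km.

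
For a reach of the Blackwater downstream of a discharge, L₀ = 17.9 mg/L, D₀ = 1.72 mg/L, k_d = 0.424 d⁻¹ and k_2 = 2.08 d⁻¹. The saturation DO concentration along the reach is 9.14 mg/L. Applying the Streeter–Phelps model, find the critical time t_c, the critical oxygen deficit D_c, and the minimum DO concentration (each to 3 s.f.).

At the critical point dD/dt = 0, so k_d L₀ e^(−k_d t) = k_2 D. Substituting D(t) from the Streeter–Phelps equation and solving for t gives
t_c = ln[(k_2/k_d)(1 − D₀(k_2−k_d)/(k_d L₀))] / (k_2−k_d).
Here k_2−k_d = 1.656 d⁻¹ and 1 − D₀(k_2−k_d)/(k_d L₀) = 1 − 1.72×1.656/(0.424×17.9) = 0.6247, so
t_c = ln(4.906 × 0.6247) / 1.656 = 1.120 / 1.656 = 0.6763 d.
D_c = (k_d/k_2) L₀ e^(−k_d t_c) = (0.424/2.08) × 17.9 × e^(−0.424×0.6763) = 0.2038 × 17.9 × 0.7507 = 2.739 mg/L.
Minimum DO = C_s − D_c = 9.14 − 2.739 = 6.401 mg/L.

t_c ≈ 0.676 d; D_c ≈ 2.74 mg/L; min DO ≈ 6.40 mg/L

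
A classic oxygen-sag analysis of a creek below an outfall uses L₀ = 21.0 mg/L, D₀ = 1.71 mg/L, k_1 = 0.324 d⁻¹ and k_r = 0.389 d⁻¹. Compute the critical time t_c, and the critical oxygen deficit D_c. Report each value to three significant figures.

With k_r/k_1 = 1.201 and 1 − D₀(k_r−k_1)/(k_1 L₀) = 0.9837,
t_c = ln(1.201 × 0.9837) / (0.389 − 0.324) = ln(1.181) / 0.06500 = 0.1664/0.06500 = 2.559 d.
L(t_c) = L₀ e^(−k_1 t_c) = 21.0 × 0.4364 = 9.164 mg/L, and at the critical point k_r D_c = k_1 L, so D_c = (0.324/0.389) × 9.164 = 7.633 mg/L.

t_c ≈ 2.56 d; D_c ≈ 7.63 mg/L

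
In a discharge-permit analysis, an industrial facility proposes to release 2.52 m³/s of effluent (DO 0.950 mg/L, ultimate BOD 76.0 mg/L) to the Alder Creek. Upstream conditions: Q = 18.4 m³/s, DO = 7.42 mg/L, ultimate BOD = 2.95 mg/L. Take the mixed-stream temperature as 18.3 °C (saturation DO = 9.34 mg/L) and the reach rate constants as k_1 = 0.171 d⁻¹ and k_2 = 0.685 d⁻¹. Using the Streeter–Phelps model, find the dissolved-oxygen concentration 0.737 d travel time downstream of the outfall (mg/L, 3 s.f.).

DO ≈ 6.62 mg/L

Mixed DO = (18.4×7.42 + 2.52×0.950)/(18.4+2.52) = 138.9/20.92 = 6.641 mg/L.
Mixed L₀ = (18.4×2.95 + 2.52×76.0)/(20.92) = 245.8/20.92 = 11.75 mg/L.
Initial deficit D₀ = C_s − DO₀ = 9.34 − 6.641 = 2.699 mg/L.
D(0.737) = [0.171×11.75/(0.685−0.171)](e^(−0.171×0.737) − e^(−0.685×0.737)) + 2.699 e^(−0.685×0.737)
= 3.909 × (0.8816 − 0.6036) + 2.699 × 0.6036 = 2.716 mg/L.
DO = 9.34 − 2.716 = 6.624 mg/L.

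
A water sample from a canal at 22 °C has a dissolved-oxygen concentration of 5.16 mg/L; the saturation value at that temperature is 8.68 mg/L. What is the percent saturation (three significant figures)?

% saturation = C/C_s × 100 = 5.16/8.68 × 100 = 59.4 %.

59.4 % saturation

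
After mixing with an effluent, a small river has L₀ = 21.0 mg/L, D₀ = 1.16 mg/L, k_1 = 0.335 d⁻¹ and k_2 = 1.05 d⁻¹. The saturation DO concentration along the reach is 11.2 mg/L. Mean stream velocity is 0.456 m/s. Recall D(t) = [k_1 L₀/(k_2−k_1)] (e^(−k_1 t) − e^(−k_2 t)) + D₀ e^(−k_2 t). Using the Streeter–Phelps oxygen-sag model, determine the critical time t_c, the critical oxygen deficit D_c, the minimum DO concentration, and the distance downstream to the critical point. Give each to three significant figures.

At the critical point dD/dt = 0, so k_1 L₀ e^(−k_1 t) = k_2 D. Substituting D(t) from the Streeter–Phelps equation and solving for t gives
t_c = ln[(k_2/k_1)(1 − D₀(k_2−k_1)/(k_1 L₀))] / (k_2−k_1).
Here k_2−k_1 = 0.7150 d⁻¹ and 1 − D₀(k_2−k_1)/(k_1 L₀) = 1 − 1.16×0.7150/(0.335×21.0) = 0.8821, so
t_c = ln(3.134 × 0.8821) / 0.7150 = 1.017 / 0.7150 = 1.422 d.
L(t_c) = L₀ e^(−k_1 t_c) = 21.0 × 0.6210 = 13.04 mg/L, and at the critical point k_2 D_c = k_1 L, so D_c = (0.335/1.05) × 13.04 = 4.160 mg/L.
Minimum DO = C_s − D_c = 11.2 − 4.160 = 7.040 mg/L.
x_c = v t_c = 0.456 m/s × 1.422 d × 86400 s/d = 56040 m ≈ 56.0 km.

t_c ≈ 1.42 d; D_c ≈ 4.16 mg/L; min DO ≈ 7.04 mg/L; x_c ≈ 56.0 km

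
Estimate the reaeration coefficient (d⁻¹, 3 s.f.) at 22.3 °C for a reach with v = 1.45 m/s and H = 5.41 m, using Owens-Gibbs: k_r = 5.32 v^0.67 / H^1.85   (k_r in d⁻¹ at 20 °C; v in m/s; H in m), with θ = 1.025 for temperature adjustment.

k_r ≈ 0.318 d⁻¹

k_r(20) = 5.32 × 1.45^0.67 / 5.41^1.85 = 5.32 × 1.283 / 22.72 = 0.3003 d⁻¹.
k_r(22.3) = 0.3003 × 1.025^(22.3−20) = 0.3003 × 1.058 = 0.3179 d⁻¹.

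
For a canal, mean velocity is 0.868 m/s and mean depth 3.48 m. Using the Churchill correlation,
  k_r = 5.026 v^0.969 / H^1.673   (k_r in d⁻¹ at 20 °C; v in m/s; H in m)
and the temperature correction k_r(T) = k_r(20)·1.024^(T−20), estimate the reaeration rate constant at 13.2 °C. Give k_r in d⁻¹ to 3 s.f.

k_r(20) = 5.026 × 0.868^0.969 / 3.48^1.673 = 5.026 × 0.8718 / 8.055 = 0.5440 d⁻¹.
k_r(13.2) = 0.5440 × 1.024^(13.2−20) = 0.5440 × 0.8511 = 0.4630 d⁻¹.

k_r ≈ 0.463 d⁻¹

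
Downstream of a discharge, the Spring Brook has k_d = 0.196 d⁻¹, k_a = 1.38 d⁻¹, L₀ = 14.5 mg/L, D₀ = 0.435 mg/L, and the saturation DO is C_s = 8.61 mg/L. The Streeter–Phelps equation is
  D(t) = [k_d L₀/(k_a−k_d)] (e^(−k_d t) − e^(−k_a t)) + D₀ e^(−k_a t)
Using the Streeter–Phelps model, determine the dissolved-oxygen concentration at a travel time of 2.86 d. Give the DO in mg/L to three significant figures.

k_d L₀/(k_a−k_d) = 0.196×14.5/(1.38−0.196) = 2.842/1.184 = 2.400 mg/L.
e^(−k_d t) = e^(−0.196×2.860) = 0.5709; e^(−k_a t) = e^(−1.38×2.860) = 0.01932.
D = 2.400 × (0.5709 − 0.01932) + 0.435 × 0.01932 = 1.324 + 0.008403 = 1.332 mg/L.
DO = C_s − D = 8.61 − 1.332 = 7.278 mg/L.

DO ≈ 7.28 mg/L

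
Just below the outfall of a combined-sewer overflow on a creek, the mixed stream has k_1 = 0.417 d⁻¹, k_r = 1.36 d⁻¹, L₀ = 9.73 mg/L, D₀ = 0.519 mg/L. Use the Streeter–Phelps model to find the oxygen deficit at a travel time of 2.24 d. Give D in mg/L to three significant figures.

D ≈ 1.51 mg/L

k_1 L₀/(k_r−k_1) = 0.417×9.73/(1.36−0.417) = 4.057/0.9430 = 4.303 mg/L.
e^(−k_1 t) = e^(−0.417×2.240) = 0.3929; e^(−k_r t) = e^(−1.36×2.240) = 0.04753.
D = 4.303 × (0.3929 − 0.04753) + 0.519 × 0.04753 = 1.486 + 0.02467 = 1.511 mg/L.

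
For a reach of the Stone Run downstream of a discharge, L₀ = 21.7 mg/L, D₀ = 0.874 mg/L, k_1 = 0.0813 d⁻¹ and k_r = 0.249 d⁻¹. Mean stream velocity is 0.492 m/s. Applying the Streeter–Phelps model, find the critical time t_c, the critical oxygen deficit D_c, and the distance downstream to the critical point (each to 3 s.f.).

t_c ≈ 6.16 d; D_c ≈ 4.29 mg/L; x_c ≈ 262 km

t_c = [1/(k_r−k_1)] ln[(k_r/k_1)(1 − D₀(k_r−k_1)/(k_1 L₀))]
= [1/(0.249−0.0813)] ln[(0.249/0.0813)(1 − 0.874×0.1677/(0.0813×21.7))]
= (1/0.1677) ln[3.063 × 0.9169] = 5.963 × ln(2.808) = 5.963 × 1.033 = 6.157 d.
D_c = (k_1/k_r) L₀ e^(−k_1 t_c) = (0.0813/0.249) × 21.7 × e^(−0.0813×6.157) = 0.3265 × 21.7 × 0.6062 = 4.295 mg/L.
x_c = v t_c = 0.492 m/s × 6.157 d × 86400 s/d = 261700 m ≈ 262 km.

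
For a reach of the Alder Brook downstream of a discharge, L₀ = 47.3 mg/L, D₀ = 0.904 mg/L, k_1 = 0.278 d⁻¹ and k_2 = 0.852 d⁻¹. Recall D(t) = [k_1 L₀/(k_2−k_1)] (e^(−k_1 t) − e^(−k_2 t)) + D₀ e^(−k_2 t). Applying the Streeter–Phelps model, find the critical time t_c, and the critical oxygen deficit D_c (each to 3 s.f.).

t_c ≈ 1.88 d; D_c ≈ 9.15 mg/L

t_c = [1/(k_2−k_1)] ln[(k_2/k_1)(1 − D₀(k_2−k_1)/(k_1 L₀))]
= [1/(0.852−0.278)] ln[(0.852/0.278)(1 − 0.904×0.5740/(0.278×47.3))]
= (1/0.5740) ln[3.065 × 0.9605] = 1.742 × ln(2.944) = 1.742 × 1.080 = 1.881 d.
L(t_c) = L₀ e^(−k_1 t_c) = 47.3 × 0.5928 = 28.04 mg/L, and at the critical point k_2 D_c = k_1 L, so D_c = (0.278/0.852) × 28.04 = 9.149 mg/L.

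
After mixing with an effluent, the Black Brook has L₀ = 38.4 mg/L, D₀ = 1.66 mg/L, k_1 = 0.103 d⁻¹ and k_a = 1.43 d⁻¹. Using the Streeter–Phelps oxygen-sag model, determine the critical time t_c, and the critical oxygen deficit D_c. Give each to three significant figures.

t_c ≈ 1.37 d; D_c ≈ 2.40 mg/L

With k_a/k_1 = 13.88 and 1 − D₀(k_a−k_1)/(k_1 L₀) = 0.4431,
t_c = ln(13.88 × 0.4431) / (1.43 − 0.103) = ln(6.151) / 1.327 = 1.817/1.327 = 1.369 d.
D_c = (k_1/k_a) L₀ e^(−k_1 t_c) = (0.103/1.43) × 38.4 × e^(−0.103×1.369) = 0.07203 × 38.4 × 0.8685 = 2.402 mg/L.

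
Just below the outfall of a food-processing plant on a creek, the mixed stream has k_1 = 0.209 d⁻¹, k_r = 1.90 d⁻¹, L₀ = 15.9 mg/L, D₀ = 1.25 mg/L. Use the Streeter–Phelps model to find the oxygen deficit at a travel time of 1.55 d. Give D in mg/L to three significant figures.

k_1 L₀/(k_r−k_1) = 0.209×15.9/(1.90−0.209) = 3.323/1.691 = 1.965 mg/L.
e^(−k_1 t) = e^(−0.209×1.550) = 0.7233; e^(−k_r t) = e^(−1.90×1.550) = 0.05260.
D = 1.965 × (0.7233 − 0.05260) + 1.25 × 0.05260 = 1.318 + 0.06575 = 1.384 mg/L.

D ≈ 1.38 mg/L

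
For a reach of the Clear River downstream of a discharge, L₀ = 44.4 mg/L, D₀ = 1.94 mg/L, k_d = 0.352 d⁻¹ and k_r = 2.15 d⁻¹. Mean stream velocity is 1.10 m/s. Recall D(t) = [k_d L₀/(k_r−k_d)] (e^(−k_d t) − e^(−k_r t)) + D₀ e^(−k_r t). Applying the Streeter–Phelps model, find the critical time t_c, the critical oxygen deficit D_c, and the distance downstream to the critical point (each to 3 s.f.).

t_c = [1/(k_r−k_d)] ln[(k_r/k_d)(1 − D₀(k_r−k_d)/(k_d L₀))]
= [1/(2.15−0.352)] ln[(2.15/0.352)(1 − 1.94×1.798/(0.352×44.4))]
= (1/1.798) ln[6.108 × 0.7768] = 0.5562 × ln(4.745) = 0.5562 × 1.557 = 0.8660 d.
D_c = (k_d/k_r) L₀ e^(−k_d t_c) = (0.352/2.15) × 44.4 × e^(−0.352×0.8660) = 0.1637 × 44.4 × 0.7373 = 5.359 mg/L.
x_c = v t_c = 1.10 m/s × 0.8660 d × 86400 s/d = 82300 m ≈ 82.3 km.

t_c ≈ 0.866 d; D_c ≈ 5.36 mg/L; x_c ≈ 82.3 km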